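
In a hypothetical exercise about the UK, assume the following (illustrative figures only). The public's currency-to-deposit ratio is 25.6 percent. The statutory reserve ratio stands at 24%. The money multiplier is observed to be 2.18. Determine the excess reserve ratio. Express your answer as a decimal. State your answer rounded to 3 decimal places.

0.080

Using m = 2.18. Since m = (1 + c)/(c + rr + e), the denominator satisfies c + rr + e = (1 + c)/m = (1 + 0.256) / 2.18 ≈ 0.576147.
With c = 0.256 and rr = 0.24, the excess reserve ratio is 0.576147 − 0.256 − 0.24 = 0.080147.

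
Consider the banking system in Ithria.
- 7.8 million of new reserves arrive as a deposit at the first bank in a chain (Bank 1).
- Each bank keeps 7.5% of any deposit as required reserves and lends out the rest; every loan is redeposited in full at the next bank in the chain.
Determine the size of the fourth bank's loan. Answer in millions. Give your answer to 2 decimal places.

5.71 million

Each bank lends a fraction (1 − rr) = 0.9250 of the deposit it receives, so Bank 4 receives 7.8·0.9250^3 and lends 7.8·0.9250^4 ≈ 5.7103 million.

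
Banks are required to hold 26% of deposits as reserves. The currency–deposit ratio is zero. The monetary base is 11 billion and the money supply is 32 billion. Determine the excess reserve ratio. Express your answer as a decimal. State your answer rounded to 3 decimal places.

Using m = M/MB = 32/11 ≈ 2.909091. Since m = (1 + c)/(c + rr + e), the denominator satisfies c + rr + e = (1 + c)/m = (1 + 0) / 2.909091 ≈ 0.343750.
With c = 0 and rr = 0.26, the excess reserve ratio is 0.343750 − 0 − 0.26 = 0.08375.

0.084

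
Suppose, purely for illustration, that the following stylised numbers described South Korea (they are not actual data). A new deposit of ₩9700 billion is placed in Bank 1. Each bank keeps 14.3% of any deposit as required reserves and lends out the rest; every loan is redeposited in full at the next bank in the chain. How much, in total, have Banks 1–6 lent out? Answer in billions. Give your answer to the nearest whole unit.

₩35102 billion

Bank i lends (1 − rr)^i of the original deposit: Bank 1 lends 9700·0.8570 = 8312.9000, Bank 2 lends 9700·0.8570² = 7124.1553, and so on.
Summing a geometric series: total = 9700·[0.8570·(1 − 0.8570^6) / (1 − 0.8570)] ≈ 35101.7695 billion.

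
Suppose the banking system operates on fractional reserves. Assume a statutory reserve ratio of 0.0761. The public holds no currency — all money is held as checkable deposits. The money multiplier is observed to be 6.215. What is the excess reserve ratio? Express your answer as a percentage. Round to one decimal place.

Using m = 6.215. Since m = (1 + c)/(c + rr + e), the denominator satisfies c + rr + e = (1 + c)/m = (1 + 0) / 6.215 ≈ 0.160901.
With c = 0 and rr = 0.0761, the excess reserve ratio is 0.160901 − 0 − 0.0761 = 0.084801.

8.5%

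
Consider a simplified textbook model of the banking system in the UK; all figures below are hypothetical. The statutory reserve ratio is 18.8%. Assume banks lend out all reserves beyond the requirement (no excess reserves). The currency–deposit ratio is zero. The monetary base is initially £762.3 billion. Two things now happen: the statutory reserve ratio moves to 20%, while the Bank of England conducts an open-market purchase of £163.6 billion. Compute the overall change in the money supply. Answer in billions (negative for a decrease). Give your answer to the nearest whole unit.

Before: m₁ = 1 / (0.188) ≈ 5.3191, MB₁ = 762.3, so M₁ = 5.3191 × 762.3 ≈ 4054.7499 billion.
After: m₂ = 1 / (0.2) = 5, MB₂ = 762.3 + 163.6 = 925.9, so M₂ = 5 × 925.9 = 4629.5 billion.
ΔM = M₂ − M₁ = 4629.5 − 4054.7499 = 574.7501 billion.

£575 billion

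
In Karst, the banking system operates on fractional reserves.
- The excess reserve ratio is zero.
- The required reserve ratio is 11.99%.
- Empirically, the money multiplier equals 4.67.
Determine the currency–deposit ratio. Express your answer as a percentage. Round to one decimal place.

Using m = 4.67. From m = (1 + c)/(c + rr + e), rearranging gives 1 + c = m·(c + rr + e), so c·(1 − m) = m·(rr + e) − 1.
Hence c = [m·(rr + e) − 1]/(1 − m) = [4.67 × (0.1199 + 0) − 1] / (1 − 4.67) ≈ 0.119909.

12.0%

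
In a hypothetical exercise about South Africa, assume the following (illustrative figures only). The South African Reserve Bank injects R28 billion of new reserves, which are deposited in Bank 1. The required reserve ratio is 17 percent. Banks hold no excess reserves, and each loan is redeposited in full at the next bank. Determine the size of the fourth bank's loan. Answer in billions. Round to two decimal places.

R13.29 billion

Each bank lends a fraction (1 − rr) = 0.8300 of the deposit it receives, so Bank 4 receives 28·0.8300^3 and lends 28·0.8300^4 ≈ 13.2883 billion.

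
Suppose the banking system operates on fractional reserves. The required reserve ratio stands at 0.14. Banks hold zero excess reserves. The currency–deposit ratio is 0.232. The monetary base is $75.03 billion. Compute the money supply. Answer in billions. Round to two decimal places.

The money multiplier is m = (1 + c) / (rr + c) = (1 + 0.232) / (0.14 + 0.232) ≈ 3.31183.
So M = m × MB = 3.31183 × 75.03 ≈ 248.4866 billion.

$248.49 billion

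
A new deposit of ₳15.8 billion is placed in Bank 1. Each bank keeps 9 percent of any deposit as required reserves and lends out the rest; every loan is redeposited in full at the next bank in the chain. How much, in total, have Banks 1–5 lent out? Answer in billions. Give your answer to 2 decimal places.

Bank i lends (1 − rr)^i of the original deposit: Bank 1 lends 15.8·0.9100 = 14.3780, Bank 2 lends 15.8·0.9100² ≈ 13.0840, and so on.
Summing a geometric series: total = 15.8·[0.9100·(1 − 0.9100^5) / (1 − 0.9100)] ≈ 60.0630 billion.

₳60.06 billion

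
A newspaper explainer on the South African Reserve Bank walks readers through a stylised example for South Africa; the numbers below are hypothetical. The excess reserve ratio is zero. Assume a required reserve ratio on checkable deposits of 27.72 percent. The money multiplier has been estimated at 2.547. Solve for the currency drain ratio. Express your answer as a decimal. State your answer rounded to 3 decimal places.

0.190

Using m = 2.547. From m = (1 + c)/(c + rr + e), rearranging gives 1 + c = m·(c + rr + e), so c·(1 − m) = m·(rr + e) − 1.
Hence c = [m·(rr + e) − 1]/(1 − m) = [2.547 × (0.2772 + 0) − 1] / (1 − 2.547) ≈ 0.190027.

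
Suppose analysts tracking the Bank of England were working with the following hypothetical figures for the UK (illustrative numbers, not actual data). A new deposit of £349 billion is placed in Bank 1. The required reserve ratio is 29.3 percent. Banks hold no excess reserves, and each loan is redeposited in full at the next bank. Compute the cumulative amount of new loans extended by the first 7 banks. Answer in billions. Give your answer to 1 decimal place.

£767.8 billion

Bank i lends (1 − rr)^i of the original deposit: Bank 1 lends 349·0.7070 = 246.7430, Bank 2 lends 349·0.7070² ≈ 174.4473, and so on.
Summing a geometric series: total = 349·[0.7070·(1 − 0.7070^7) / (1 − 0.7070)] ≈ 767.7708 billion.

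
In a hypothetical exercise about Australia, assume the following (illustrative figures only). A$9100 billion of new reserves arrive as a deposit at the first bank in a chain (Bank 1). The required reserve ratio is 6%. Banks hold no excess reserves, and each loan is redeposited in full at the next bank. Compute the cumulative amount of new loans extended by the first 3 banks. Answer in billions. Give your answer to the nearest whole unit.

Bank i lends (1 − rr)^i of the original deposit: Bank 1 lends 9100·0.9400 = 8554.0000, Bank 2 lends 9100·0.9400² = 8040.7600, and so on.
Summing a geometric series: total = 9100·[0.9400·(1 − 0.9400^3) / (1 − 0.9400)] = 24153.0744 billion.

A$24153 billion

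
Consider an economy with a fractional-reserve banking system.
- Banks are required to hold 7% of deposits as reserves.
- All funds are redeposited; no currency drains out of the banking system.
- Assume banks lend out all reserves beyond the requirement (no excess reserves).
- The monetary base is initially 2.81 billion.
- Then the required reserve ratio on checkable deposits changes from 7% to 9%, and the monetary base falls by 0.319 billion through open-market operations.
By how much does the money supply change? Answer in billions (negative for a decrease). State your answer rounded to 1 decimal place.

Before: m₁ = 1 / (0.07) ≈ 14.2857, MB₁ = 2.81, so M₁ = 14.2857 × 2.81 ≈ 40.1428 billion.
After: m₂ = 1 / (0.09) ≈ 11.1111, MB₂ = 2.81 − 0.319 = 2.491, so M₂ = 11.1111 × 2.491 ≈ 27.6778 billion.
ΔM = M₂ − M₁ = 27.6778 − 40.1428 = -12.465 billion.

-12.5 billion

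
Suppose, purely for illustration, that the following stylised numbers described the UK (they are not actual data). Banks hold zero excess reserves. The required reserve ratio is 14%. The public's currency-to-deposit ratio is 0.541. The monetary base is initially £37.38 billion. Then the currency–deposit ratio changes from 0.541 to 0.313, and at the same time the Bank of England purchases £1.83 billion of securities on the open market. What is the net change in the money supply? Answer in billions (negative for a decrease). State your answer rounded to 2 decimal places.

£29.06 billion

Before: m₁ = (1 + 0.541) / (0.14 + 0.541) ≈ 2.26285, MB₁ = 37.38, so M₁ = 2.26285 × 37.38 ≈ 84.5853 billion.
After: m₂ = (1 + 0.313) / (0.14 + 0.313) ≈ 2.89845, MB₂ = 37.38 + 1.83 = 39.21, so M₂ = 2.89845 × 39.21 ≈ 113.6482 billion.
ΔM = M₂ − M₁ = 113.6482 − 84.5853 = 29.0629 billion.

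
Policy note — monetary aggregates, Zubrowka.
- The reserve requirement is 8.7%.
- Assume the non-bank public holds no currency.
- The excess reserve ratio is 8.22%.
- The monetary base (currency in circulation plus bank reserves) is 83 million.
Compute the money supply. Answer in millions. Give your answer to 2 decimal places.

The money multiplier is m = 1 / (rr + e) = 1 / (0.087 + 0.0822) ≈ 5.91017.
So M = m × MB = 5.91017 × 83 ≈ 490.5441 million.

490.54 million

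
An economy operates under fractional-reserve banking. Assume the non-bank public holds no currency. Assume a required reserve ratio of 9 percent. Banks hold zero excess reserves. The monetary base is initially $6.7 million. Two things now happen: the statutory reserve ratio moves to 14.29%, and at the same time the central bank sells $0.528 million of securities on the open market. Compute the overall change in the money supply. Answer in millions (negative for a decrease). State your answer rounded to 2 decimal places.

-31.25 million

Before: m₁ = 1 / (0.09) ≈ 11.1111, MB₁ = 6.7, so M₁ = 11.1111 × 6.7 ≈ 74.4444 million.
After: m₂ = 1 / (0.1429) ≈ 6.9979, MB₂ = 6.7 − 0.528 = 6.172, so M₂ = 6.9979 × 6.172 ≈ 43.191 million.
ΔM = M₂ − M₁ = 43.191 − 74.4444 = -31.2534 million.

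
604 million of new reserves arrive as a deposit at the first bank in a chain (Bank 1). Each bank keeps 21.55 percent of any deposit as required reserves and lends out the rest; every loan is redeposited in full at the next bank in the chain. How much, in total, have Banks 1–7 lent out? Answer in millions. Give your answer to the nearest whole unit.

Bank i lends (1 − rr)^i of the original deposit: Bank 1 lends 604·0.7845 = 473.8380, Bank 2 lends 604·0.7845² ≈ 371.7259, and so on.
Summing a geometric series: total = 604·[0.7845·(1 − 0.7845^7) / (1 − 0.7845)] ≈ 1796.6850 million.

1797 million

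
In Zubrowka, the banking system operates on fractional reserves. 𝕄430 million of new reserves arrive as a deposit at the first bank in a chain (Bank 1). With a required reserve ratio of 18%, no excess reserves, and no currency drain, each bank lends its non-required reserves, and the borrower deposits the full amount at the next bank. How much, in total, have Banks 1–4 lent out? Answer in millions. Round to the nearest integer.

Bank i lends (1 − rr)^i of the original deposit: Bank 1 lends 430·0.8200 = 352.6000, Bank 2 lends 430·0.8200² = 289.1320, and so on.
Summing a geometric series: total = 430·[0.8200·(1 − 0.8200^4) / (1 − 0.8200)] ≈ 1073.2326 million.

𝕄1073 million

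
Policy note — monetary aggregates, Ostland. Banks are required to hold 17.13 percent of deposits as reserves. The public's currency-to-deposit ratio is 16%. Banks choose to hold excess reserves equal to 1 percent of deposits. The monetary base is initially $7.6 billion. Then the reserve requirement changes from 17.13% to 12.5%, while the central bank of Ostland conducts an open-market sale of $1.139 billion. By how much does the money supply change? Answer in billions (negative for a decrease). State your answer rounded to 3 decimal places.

Before: m₁ = (1 + 0.16) / (0.1713 + 0.01 + 0.16) ≈ 3.39877, MB₁ = 7.6, so M₁ = 3.39877 × 7.6 ≈ 25.8307 billion.
After: m₂ = (1 + 0.16) / (0.125 + 0.01 + 0.16) ≈ 3.93220, MB₂ = 7.6 − 1.139 = 6.461, so M₂ = 3.93220 × 6.461 ≈ 25.4059 billion.
ΔM = M₂ − M₁ = 25.4059 − 25.8307 = -0.4248 billion.

-0.425 billion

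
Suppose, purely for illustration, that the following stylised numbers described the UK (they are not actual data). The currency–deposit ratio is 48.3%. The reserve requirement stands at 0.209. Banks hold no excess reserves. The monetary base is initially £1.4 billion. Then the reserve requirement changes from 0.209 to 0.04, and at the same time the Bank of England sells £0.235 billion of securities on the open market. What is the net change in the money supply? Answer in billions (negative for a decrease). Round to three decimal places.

£0.303 billion

Before: m₁ = (1 + 0.483) / (0.209 + 0.483) ≈ 2.14306, MB₁ = 1.4, so M₁ = 2.14306 × 1.4 ≈ 3.0003 billion.
After: m₂ = (1 + 0.483) / (0.04 + 0.483) ≈ 2.83556, MB₂ = 1.4 − 0.235 = 1.165, so M₂ = 2.83556 × 1.165 ≈ 3.3034 billion.
ΔM = M₂ − M₁ = 3.3034 − 3.0003 = 0.3031 billion.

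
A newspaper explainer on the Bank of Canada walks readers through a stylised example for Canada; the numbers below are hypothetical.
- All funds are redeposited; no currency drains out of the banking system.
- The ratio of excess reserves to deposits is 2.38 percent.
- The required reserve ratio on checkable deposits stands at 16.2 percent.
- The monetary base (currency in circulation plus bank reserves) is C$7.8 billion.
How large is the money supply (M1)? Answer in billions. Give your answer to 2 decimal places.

The money multiplier is m = 1 / (rr + e) = 1 / (0.162 + 0.0238) ≈ 5.3821.
So M = m × MB = 5.3821 × 7.8 ≈ 41.9804 billion.

C$41.98 billion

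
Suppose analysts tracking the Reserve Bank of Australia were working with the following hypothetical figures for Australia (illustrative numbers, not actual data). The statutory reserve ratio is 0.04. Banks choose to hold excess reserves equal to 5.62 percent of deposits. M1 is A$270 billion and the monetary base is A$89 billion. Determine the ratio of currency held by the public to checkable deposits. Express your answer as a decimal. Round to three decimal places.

0.348

Using m = M/MB = 270/89 ≈ 3.033708. From m = (1 + c)/(c + rr + e), rearranging gives 1 + c = m·(c + rr + e), so c·(1 − m) = m·(rr + e) − 1.
Hence c = [m·(rr + e) − 1]/(1 − m) = [3.033708 × (0.04 + 0.0562) − 1] / (1 − 3.033708) ≈ 0.348210.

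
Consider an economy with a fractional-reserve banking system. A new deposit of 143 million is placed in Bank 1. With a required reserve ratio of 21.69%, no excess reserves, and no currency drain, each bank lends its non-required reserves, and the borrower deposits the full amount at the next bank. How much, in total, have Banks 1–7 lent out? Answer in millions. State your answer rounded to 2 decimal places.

423.05 million

Bank i lends (1 − rr)^i of the original deposit: Bank 1 lends 143·0.7831 = 111.9833, Bank 2 lends 143·0.7831² ≈ 87.6941, and so on.
Summing a geometric series: total = 143·[0.7831·(1 − 0.7831^7) / (1 − 0.7831)] ≈ 423.0474 million.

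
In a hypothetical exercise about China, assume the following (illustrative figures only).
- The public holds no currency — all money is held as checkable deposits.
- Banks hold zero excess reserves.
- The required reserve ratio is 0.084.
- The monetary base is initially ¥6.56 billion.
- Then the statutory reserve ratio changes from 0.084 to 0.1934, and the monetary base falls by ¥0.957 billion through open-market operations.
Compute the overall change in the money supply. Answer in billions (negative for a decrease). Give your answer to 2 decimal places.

Before: m₁ = 1 / (0.084) ≈ 11.9048, MB₁ = 6.56, so M₁ = 11.9048 × 6.56 ≈ 78.0955 billion.
After: m₂ = 1 / (0.1934) ≈ 5.1706, MB₂ = 6.56 − 0.957 = 5.603, so M₂ = 5.1706 × 5.603 ≈ 28.9709 billion.
ΔM = M₂ − M₁ = 28.9709 − 78.0955 = -49.1246 billion.

-49.12 billion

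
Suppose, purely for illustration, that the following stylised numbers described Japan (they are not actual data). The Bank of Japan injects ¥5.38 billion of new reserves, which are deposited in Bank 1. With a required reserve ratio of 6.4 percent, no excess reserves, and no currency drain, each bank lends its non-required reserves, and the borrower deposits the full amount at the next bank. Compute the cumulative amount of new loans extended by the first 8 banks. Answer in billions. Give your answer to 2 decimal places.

¥32.33 billion

Bank i lends (1 − rr)^i of the original deposit: Bank 1 lends 5.38·0.9360 ≈ 5.0357, Bank 2 lends 5.38·0.9360² ≈ 4.7134, and so on.
Summing a geometric series: total = 5.38·[0.9360·(1 − 0.9360^8) / (1 − 0.9360)] ≈ 32.3287 billion.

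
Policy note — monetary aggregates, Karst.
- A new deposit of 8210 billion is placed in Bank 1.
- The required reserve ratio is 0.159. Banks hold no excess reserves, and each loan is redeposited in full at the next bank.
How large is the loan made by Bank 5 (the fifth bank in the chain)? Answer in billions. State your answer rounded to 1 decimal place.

Each bank lends a fraction (1 − rr) = 0.8410 of the deposit it receives, so Bank 5 receives 8210·0.8410^4 and lends 8210·0.8410^5 ≈ 3454.0064 billion.

3454.0 billion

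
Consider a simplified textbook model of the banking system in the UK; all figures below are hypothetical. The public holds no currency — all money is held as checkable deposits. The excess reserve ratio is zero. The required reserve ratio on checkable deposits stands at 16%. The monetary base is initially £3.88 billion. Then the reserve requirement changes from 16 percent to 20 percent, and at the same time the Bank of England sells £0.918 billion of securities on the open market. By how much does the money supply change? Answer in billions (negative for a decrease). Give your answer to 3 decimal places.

-9.440 billion

Before: m₁ = 1 / (0.16) = 6.25, MB₁ = 3.88, so M₁ = 6.25 × 3.88 = 24.25 billion.
After: m₂ = 1 / (0.2) = 5, MB₂ = 3.88 − 0.918 = 2.962, so M₂ = 5 × 2.962 = 14.81 billion.
ΔM = M₂ − M₁ = 14.81 − 24.25 = -9.44 billion.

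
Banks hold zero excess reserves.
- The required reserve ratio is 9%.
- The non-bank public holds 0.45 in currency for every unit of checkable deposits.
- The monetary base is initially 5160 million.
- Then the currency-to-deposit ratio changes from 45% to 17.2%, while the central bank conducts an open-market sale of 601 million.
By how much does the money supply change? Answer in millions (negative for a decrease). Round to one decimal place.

6538.1 million

Before: m₁ = (1 + 0.45) / (0.09 + 0.45) ≈ 2.685185, MB₁ = 5160, so M₁ = 2.685185 × 5160 = 13855.5546 million.
After: m₂ = (1 + 0.172) / (0.09 + 0.172) ≈ 4.473282, MB₂ = 5160 − 601 = 4559, so M₂ = 4.473282 × 4559 ≈ 20393.6926 million.
ΔM = M₂ − M₁ = 20393.6926 − 13855.5546 = 6538.138 million.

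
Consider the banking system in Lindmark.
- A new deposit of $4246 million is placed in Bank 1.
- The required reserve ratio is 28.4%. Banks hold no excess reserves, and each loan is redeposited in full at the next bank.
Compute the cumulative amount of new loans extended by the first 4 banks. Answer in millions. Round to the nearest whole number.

Bank i lends (1 − rr)^i of the original deposit: Bank 1 lends 4246·0.7160 = 3040.1360, Bank 2 lends 4246·0.7160² ≈ 2176.7374, and so on.
Summing a geometric series: total = 4246·[0.7160·(1 − 0.7160^4) / (1 − 0.7160)] ≈ 7891.3348 million.

$7891 million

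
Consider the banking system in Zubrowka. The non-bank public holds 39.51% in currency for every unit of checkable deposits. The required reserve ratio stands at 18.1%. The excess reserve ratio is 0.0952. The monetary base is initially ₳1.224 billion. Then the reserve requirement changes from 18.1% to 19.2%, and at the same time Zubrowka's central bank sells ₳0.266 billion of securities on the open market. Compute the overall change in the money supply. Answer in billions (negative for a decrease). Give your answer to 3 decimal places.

Before: m₁ = (1 + 0.3951) / (0.181 + 0.0952 + 0.3951) ≈ 2.07821, MB₁ = 1.224, so M₁ = 2.07821 × 1.224 ≈ 2.5437 billion.
After: m₂ = (1 + 0.3951) / (0.192 + 0.0952 + 0.3951) ≈ 2.04470, MB₂ = 1.224 − 0.266 = 0.958, so M₂ = 2.04470 × 0.958 ≈ 1.9588 billion.
ΔM = M₂ − M₁ = 1.9588 − 2.5437 = -0.5849 billion.

-0.585 billion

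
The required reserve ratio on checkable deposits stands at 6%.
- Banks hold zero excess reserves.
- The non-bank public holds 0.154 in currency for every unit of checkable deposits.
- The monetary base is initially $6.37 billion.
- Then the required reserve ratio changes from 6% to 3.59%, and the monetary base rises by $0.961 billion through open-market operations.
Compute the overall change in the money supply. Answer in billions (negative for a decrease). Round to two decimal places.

Before: m₁ = (1 + 0.154) / (0.06 + 0.154) ≈ 5.3925, MB₁ = 6.37, so M₁ = 5.3925 × 6.37 ≈ 34.3502 billion.
After: m₂ = (1 + 0.154) / (0.0359 + 0.154) ≈ 6.0769, MB₂ = 6.37 + 0.961 = 7.331, so M₂ = 6.0769 × 7.331 ≈ 44.5498 billion.
ΔM = M₂ − M₁ = 44.5498 − 34.3502 = 10.1996 billion.

$10.20 billion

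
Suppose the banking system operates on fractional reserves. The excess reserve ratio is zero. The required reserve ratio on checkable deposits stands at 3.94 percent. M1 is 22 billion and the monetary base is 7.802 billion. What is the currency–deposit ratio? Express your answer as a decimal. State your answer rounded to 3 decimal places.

0.488

Using m = M/MB = 22/7.802 ≈ 2.819790. From m = (1 + c)/(c + rr + e), rearranging gives 1 + c = m·(c + rr + e), so c·(1 − m) = m·(rr + e) − 1.
Hence c = [m·(rr + e) − 1]/(1 − m) = [2.819790 × (0.0394 + 0) − 1] / (1 − 2.819790) ≈ 0.488463.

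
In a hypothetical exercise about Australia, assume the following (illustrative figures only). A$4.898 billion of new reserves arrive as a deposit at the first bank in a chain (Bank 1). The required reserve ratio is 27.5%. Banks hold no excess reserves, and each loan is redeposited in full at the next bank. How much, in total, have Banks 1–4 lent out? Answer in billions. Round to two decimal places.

Bank i lends (1 − rr)^i of the original deposit: Bank 1 lends 4.898·0.7250 ≈ 3.5510, Bank 2 lends 4.898·0.7250² ≈ 2.5745, and so on.
Summing a geometric series: total = 4.898·[0.7250·(1 − 0.7250^4) / (1 − 0.7250)] ≈ 9.3453 billion.

A$9.35 billion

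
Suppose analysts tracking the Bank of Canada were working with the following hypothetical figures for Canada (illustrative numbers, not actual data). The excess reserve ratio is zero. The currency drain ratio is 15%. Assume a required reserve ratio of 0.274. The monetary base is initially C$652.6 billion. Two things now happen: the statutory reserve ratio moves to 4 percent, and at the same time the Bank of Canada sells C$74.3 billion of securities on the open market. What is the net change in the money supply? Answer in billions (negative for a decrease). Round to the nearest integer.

C$1730 billion

Before: m₁ = (1 + 0.15) / (0.274 + 0.15) ≈ 2.7123, MB₁ = 652.6, so M₁ = 2.7123 × 652.6 ≈ 1770.047 billion.
After: m₂ = (1 + 0.15) / (0.04 + 0.15) ≈ 6.0526, MB₂ = 652.6 − 74.3 = 578.3, so M₂ = 6.0526 × 578.3 ≈ 3500.2186 billion.
ΔM = M₂ − M₁ = 3500.2186 − 1770.047 = 1730.1716 billion.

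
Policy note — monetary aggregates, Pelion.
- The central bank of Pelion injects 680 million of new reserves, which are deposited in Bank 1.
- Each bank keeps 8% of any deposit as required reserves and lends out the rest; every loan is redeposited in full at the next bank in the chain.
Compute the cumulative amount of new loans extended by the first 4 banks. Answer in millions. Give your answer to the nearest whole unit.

2218 million

Bank i lends (1 − rr)^i of the original deposit: Bank 1 lends 680·0.9200 = 625.6000, Bank 2 lends 680·0.9200² = 575.5520, and so on.
Summing a geometric series: total = 680·[0.9200·(1 − 0.9200^4) / (1 − 0.9200)] ≈ 2217.8071 million.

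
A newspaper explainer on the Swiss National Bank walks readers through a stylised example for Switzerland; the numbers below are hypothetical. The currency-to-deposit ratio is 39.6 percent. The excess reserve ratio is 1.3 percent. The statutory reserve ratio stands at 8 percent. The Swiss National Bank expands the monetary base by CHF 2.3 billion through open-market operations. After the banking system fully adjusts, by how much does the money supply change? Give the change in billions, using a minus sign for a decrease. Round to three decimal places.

The money multiplier is m = (1 + c) / (rr + e + c) = (1 + 0.396) / (0.08 + 0.013 + 0.396) ≈ 2.85481.
The purchase adds 2.3 billion of base, so ΔM = m × ΔMB = 2.85481 × (+2.3) ≈ 6.5661 billion.

CHF 6.566 billion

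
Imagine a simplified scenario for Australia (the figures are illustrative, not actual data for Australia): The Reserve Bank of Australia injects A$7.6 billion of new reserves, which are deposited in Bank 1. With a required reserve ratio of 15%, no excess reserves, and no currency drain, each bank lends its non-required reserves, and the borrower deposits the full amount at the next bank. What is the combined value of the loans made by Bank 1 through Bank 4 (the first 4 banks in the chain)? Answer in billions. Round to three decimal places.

A$20.586 billion

Bank i lends (1 − rr)^i of the original deposit: Bank 1 lends 7.6·0.8500 = 6.4600, Bank 2 lends 7.6·0.8500² = 5.4910, and so on.
Summing a geometric series: total = 7.6·[0.8500·(1 − 0.8500^4) / (1 − 0.8500)] ≈ 20.5856 billion.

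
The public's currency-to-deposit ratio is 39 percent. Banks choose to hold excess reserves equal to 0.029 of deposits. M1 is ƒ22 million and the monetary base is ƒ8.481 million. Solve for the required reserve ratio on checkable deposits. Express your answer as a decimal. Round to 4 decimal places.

0.1168

Using m = M/MB = 22/8.481 ≈ 2.594034. Since m = (1 + c)/(c + rr + e), the denominator satisfies c + rr + e = (1 + c)/m = (1 + 0.39) / 2.594034 ≈ 0.535845.
With c = 0.39 and e = 0.029, the required reserve ratio on checkable deposits is 0.535845 − 0.39 − 0.029 = 0.116845.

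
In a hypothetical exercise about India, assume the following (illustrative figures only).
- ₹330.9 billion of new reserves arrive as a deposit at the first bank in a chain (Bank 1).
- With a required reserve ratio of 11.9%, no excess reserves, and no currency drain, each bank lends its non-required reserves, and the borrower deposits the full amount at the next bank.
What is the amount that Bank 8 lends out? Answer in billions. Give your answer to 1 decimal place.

₹120.1 billion

Each bank lends a fraction (1 − rr) = 0.8810 of the deposit it receives, so Bank 8 receives 330.9·0.8810^7 and lends 330.9·0.8810^8 ≈ 120.0892 billion.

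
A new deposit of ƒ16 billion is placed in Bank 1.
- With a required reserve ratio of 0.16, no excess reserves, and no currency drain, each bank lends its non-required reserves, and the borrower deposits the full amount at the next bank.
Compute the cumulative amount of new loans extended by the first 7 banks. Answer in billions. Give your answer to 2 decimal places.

Bank i lends (1 − rr)^i of the original deposit: Bank 1 lends 16·0.8400 = 13.4400, Bank 2 lends 16·0.8400² = 11.2896, and so on.
Summing a geometric series: total = 16·[0.8400·(1 − 0.8400^7) / (1 − 0.8400)] ≈ 59.2124 billion.

ƒ59.21 billion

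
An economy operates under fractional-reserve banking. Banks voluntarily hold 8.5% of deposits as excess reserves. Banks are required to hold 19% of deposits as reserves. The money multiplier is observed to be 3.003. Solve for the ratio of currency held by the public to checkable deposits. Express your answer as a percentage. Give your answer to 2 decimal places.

8.70%

Using m = 3.003. From m = (1 + c)/(c + rr + e), rearranging gives 1 + c = m·(c + rr + e), so c·(1 − m) = m·(rr + e) − 1.
Hence c = [m·(rr + e) − 1]/(1 − m) = [3.003 × (0.19 + 0.085) − 1] / (1 − 3.003) ≈ 0.086957.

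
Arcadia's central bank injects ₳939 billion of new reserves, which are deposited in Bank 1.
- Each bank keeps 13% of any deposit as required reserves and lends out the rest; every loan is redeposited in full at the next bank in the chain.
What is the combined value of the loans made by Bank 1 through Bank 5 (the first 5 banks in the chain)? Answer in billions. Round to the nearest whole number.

Bank i lends (1 − rr)^i of the original deposit: Bank 1 lends 939·0.8700 = 816.9300, Bank 2 lends 939·0.8700² = 710.7291, and so on.
Summing a geometric series: total = 939·[0.8700·(1 − 0.8700^5) / (1 − 0.8700)] ≈ 3151.9615 billion.

₳3152 billion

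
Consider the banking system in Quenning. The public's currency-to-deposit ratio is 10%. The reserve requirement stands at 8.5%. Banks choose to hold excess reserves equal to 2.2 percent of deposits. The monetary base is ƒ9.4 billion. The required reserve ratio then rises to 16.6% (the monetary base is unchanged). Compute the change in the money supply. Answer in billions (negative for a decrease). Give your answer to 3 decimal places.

-14.049 billion

Initially m₁ = (1 + 0.1) / (0.085 + 0.022 + 0.1) ≈ 5.31401, so M₁ = 5.31401 × 9.4 ≈ 49.9517 billion.
After the change m₂ = (1 + 0.1) / (0.166 + 0.022 + 0.1) ≈ 3.81944, so M₂ = 3.81944 × 9.4 ≈ 35.9027 billion.
ΔM = M₂ − M₁ = 35.9027 − 49.9517 = -14.049 billion.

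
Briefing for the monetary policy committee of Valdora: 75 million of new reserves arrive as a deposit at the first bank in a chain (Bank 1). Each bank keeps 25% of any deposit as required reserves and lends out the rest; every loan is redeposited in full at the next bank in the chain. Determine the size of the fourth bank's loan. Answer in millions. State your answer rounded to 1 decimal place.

Each bank lends a fraction (1 − rr) = 0.7500 of the deposit it receives, so Bank 4 receives 75·0.7500^3 and lends 75·0.7500^4 ≈ 23.7305 million.

23.7 million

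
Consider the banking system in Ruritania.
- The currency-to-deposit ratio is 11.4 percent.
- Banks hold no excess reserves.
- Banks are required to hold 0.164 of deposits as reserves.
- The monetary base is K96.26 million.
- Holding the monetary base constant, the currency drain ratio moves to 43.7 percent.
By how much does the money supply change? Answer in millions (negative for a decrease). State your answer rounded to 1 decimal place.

-155.6 million

Initially m₁ = (1 + 0.114) / (0.164 + 0.114) ≈ 4.0072, so M₁ = 4.0072 × 96.26 ≈ 385.7331 million.
After the change m₂ = (1 + 0.437) / (0.164 + 0.437) ≈ 2.3910, so M₂ = 2.3910 × 96.26 ≈ 230.1577 million.
ΔM = M₂ − M₁ = 230.1577 − 385.7331 = -155.5754 million.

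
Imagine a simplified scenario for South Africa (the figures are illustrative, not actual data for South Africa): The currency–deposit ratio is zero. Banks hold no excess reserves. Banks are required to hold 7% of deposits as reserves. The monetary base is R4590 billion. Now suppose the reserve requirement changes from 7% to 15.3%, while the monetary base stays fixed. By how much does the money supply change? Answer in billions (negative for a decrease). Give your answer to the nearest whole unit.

-35571 billion

Initially m₁ = 1 / (0.07) ≈ 14.28571, so M₁ = 14.28571 × 4590 = 65571.4089 billion.
After the change m₂ = 1 / (0.153) ≈ 6.53595, so M₂ = 6.53595 × 4590 = 30000.0105 billion.
ΔM = M₂ − M₁ = 30000.0105 − 65571.4089 = -35571.3984 billion.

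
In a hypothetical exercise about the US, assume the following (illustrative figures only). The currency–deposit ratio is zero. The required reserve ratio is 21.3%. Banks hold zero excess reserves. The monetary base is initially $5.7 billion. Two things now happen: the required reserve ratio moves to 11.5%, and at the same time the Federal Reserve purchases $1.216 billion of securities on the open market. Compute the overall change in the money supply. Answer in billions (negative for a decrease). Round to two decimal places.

$33.38 billion

Before: m₁ = 1 / (0.213) ≈ 4.6948, MB₁ = 5.7, so M₁ = 4.6948 × 5.7 ≈ 26.7604 billion.
After: m₂ = 1 / (0.115) ≈ 8.6957, MB₂ = 5.7 + 1.216 = 6.916, so M₂ = 8.6957 × 6.916 ≈ 60.1395 billion.
ΔM = M₂ − M₁ = 60.1395 − 26.7604 = 33.3791 billion.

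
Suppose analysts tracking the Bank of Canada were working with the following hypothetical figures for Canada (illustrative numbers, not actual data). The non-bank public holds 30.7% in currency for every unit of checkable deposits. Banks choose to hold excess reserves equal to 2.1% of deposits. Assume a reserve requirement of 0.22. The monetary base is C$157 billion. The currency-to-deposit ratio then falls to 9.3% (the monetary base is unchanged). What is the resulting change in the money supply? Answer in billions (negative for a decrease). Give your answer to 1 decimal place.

C$139.3 billion

Initially m₁ = (1 + 0.307) / (0.22 + 0.021 + 0.307) ≈ 2.38504, so M₁ = 2.38504 × 157 ≈ 374.4513 billion.
After the change m₂ = (1 + 0.093) / (0.22 + 0.021 + 0.093) ≈ 3.27246, so M₂ = 3.27246 × 157 ≈ 513.7762 billion.
ΔM = M₂ − M₁ = 513.7762 − 374.4513 = 139.3249 billion.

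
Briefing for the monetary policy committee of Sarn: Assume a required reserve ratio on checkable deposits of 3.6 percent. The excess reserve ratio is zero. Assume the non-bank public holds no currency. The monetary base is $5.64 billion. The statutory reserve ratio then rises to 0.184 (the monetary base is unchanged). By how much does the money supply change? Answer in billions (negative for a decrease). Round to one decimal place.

-126.0 billion

Initially m₁ = 1 / (0.036) ≈ 27.7778, so M₁ = 27.7778 × 5.64 ≈ 156.6668 billion.
After the change m₂ = 1 / (0.184) ≈ 5.4348, so M₂ = 5.4348 × 5.64 ≈ 30.6523 billion.
ΔM = M₂ − M₁ = 30.6523 − 156.6668 = -126.0145 billion.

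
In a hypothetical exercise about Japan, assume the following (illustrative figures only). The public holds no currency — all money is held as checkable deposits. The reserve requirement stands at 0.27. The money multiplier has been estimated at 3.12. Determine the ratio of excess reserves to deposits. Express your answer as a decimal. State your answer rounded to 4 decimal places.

0.0505

Using m = 3.12. Since m = (1 + c)/(c + rr + e), the denominator satisfies c + rr + e = (1 + c)/m = (1 + 0) / 3.12 ≈ 0.320513.
With c = 0 and rr = 0.27, the ratio of excess reserves to deposits is 0.320513 − 0 − 0.27 = 0.050513.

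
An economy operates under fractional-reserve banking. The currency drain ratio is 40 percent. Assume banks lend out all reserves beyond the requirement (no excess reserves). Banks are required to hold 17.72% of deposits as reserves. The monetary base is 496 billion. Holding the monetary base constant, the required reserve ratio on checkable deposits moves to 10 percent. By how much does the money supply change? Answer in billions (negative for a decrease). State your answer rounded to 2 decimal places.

185.75 billion

Initially m₁ = (1 + 0.4) / (0.1772 + 0.4) ≈ 2.425502, so M₁ = 2.425502 × 496 ≈ 1203.049 billion.
After the change m₂ = (1 + 0.4) / (0.1 + 0.4) = 2.8, so M₂ = 2.8 × 496 = 1388.8 billion.
ΔM = M₂ − M₁ = 1388.8 − 1203.049 = 185.751 billion.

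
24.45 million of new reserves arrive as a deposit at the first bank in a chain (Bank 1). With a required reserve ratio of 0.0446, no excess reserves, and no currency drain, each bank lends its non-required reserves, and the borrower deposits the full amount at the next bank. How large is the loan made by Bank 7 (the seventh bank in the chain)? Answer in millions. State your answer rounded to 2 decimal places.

Each bank lends a fraction (1 − rr) = 0.9554 of the deposit it receives, so Bank 7 receives 24.45·0.9554^6 and lends 24.45·0.9554^7 ≈ 17.7654 million.

17.77 million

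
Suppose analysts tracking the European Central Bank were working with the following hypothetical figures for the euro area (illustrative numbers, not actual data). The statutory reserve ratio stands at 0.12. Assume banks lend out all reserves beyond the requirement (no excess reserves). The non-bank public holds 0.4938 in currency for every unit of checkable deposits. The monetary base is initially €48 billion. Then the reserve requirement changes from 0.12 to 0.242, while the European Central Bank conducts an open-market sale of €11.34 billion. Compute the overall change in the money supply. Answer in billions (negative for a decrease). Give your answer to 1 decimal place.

-42.4 billion

Before: m₁ = (1 + 0.4938) / (0.12 + 0.4938) ≈ 2.4337, MB₁ = 48, so M₁ = 2.4337 × 48 = 116.8176 billion.
After: m₂ = (1 + 0.4938) / (0.242 + 0.4938) ≈ 2.0302, MB₂ = 48 − 11.34 = 36.66, so M₂ = 2.0302 × 36.66 ≈ 74.4271 billion.
ΔM = M₂ − M₁ = 74.4271 − 116.8176 = -42.3905 billion.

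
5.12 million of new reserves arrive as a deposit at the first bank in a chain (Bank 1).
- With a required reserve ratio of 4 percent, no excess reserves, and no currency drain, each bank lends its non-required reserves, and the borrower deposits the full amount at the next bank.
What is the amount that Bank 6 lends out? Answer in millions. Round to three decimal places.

Each bank lends a fraction (1 − rr) = 0.9600 of the deposit it receives, so Bank 6 receives 5.12·0.9600^5 and lends 5.12·0.9600^6 ≈ 4.0077 million.

4.008 million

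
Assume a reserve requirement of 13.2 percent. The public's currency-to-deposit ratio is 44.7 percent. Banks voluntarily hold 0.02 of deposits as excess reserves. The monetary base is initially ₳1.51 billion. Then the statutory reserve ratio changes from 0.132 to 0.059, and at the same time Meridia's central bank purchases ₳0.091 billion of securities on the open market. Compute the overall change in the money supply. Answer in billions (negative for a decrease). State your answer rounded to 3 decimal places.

₳0.757 billion

Before: m₁ = (1 + 0.447) / (0.132 + 0.02 + 0.447) ≈ 2.41569, MB₁ = 1.51, so M₁ = 2.41569 × 1.51 ≈ 3.6477 billion.
After: m₂ = (1 + 0.447) / (0.059 + 0.02 + 0.447) ≈ 2.75095, MB₂ = 1.51 + 0.091 = 1.601, so M₂ = 2.75095 × 1.601 ≈ 4.4043 billion.
ΔM = M₂ − M₁ = 4.4043 − 3.6477 = 0.7566 billion.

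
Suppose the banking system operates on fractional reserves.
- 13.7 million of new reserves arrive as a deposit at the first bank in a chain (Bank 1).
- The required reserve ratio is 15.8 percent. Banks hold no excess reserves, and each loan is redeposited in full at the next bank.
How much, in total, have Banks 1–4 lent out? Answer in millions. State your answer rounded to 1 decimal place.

Bank i lends (1 − rr)^i of the original deposit: Bank 1 lends 13.7·0.8420 = 11.5354, Bank 2 lends 13.7·0.8420² ≈ 9.7128, and so on.
Summing a geometric series: total = 13.7·[0.8420·(1 − 0.8420^4) / (1 − 0.8420)] ≈ 36.3124 million.

36.3 million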